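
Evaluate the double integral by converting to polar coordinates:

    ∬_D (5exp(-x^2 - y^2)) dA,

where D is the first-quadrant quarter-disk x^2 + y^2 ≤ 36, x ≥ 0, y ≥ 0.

The region D is 0 ≤ r ≤ 6, 0 ≤ θ ≤ π/2 in polar coordinates, where x = r cos(θ), y = r sin(θ), and dA = r dr dθ.

Under the substitution, the integrand becomes 5exp(-r^2), so

    ∬_D (5exp(-x^2 - y^2)) dA = ∫_{0}^{π/2} ∫_{0}^{6} (5exp(-r^2)) · r dr dθ.

Inner integral (in r): ∫_{0}^{6} (5exp(-r^2)) · r dr = 5/2 - 5exp(-36)/2.

Outer integral (in θ): ∫_{0}^{π/2} (5/2 - 5exp(-36)/2) dθ = -5π (1 - exp(36))exp(-36)/4.

Therefore ∬_D (5exp(-x^2 - y^2)) dA = -5π (1 - exp(36))exp(-36)/4.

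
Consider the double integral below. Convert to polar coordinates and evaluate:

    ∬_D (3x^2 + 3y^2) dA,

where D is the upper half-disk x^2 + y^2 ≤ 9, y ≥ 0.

The region D is 0 ≤ r ≤ 3, 0 ≤ θ ≤ π in polar coordinates, where x = r cos(θ), y = r sin(θ), and dA = r dr dθ.

Under the substitution, the integrand becomes 3r^2, so

    ∬_D (3x^2 + 3y^2) dA = ∫_{0}^{π} ∫_{0}^{3} (3r^2) · r dr dθ.

Inner integral (in r): ∫_{0}^{3} (3r^2) · r dr = 243/4.

Outer integral (in θ): ∫_{0}^{π} (243/4) dθ = 243π/4.

Therefore ∬_D (3x^2 + 3y^2) dA = 243π/4.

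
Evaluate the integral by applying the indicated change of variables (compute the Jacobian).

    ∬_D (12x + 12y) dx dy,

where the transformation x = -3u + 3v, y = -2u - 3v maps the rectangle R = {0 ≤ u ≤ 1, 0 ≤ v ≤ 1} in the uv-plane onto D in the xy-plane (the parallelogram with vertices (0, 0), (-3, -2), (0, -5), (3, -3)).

Compute the Jacobian determinant of (x, y) with respect to (u, v):

    ∂(x,y)/∂(u,v) = | -3  3 | = (-3)(-3) - (3)(-2) = 15.
                   | -2  -3 |

Its absolute value is |J| = 15 (the area scaling factor).

Substituting x = -3u + 3v, y = -2u - 3v into the integrand,

    12x + 12y → -60u,

so the integral becomes

    ∬_R (-60u) · |J| du dv = ∫_0^1 ∫_0^1 (-900u) dv du.

Inner (v): -900u.
Outer (u): -450.

Therefore ∬_D (12x + 12y) dx dy = -450.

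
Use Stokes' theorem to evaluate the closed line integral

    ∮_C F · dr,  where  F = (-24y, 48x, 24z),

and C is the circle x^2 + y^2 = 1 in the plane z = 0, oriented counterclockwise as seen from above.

Let S be the flat disk x^2 + y^2 ≤ 1 in the plane z = 0, with upward unit normal n̂ = ẑ. By Stokes' theorem,

    ∮_C F · dr = ∬_S (∇ × F) · n̂ dS = ∬_D (curl F)_z dA,

where D is the disk x^2 + y^2 ≤ 1.

Compute the curl of F = (-24y, 48x, 24z):
    (∇ × F)_x = ∂F_z/∂y - ∂F_y/∂z = 0,
    (∇ × F)_y = ∂F_x/∂z - ∂F_z/∂x = 0,
    (∇ × F)_z = ∂F_y/∂x - ∂F_x/∂y = 72.

On z = 0, (curl F)_z = 72.

Convert to polar (x = r cos θ, y = r sin θ, dA = r dr dθ); the integrand becomes 72, so

    ∬_D (curl F)_z dA = ∫_0^{2π} ∫_0^{1} (72) · r dr dθ.

Inner (r from 0 to 1): 36.
Outer (θ from 0 to 2π): 72π.

Therefore ∮_C F · dr = 72π.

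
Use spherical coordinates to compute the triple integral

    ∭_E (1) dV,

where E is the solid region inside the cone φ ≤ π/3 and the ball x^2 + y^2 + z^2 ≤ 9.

In spherical coordinates, x = ρ sin(φ) cos(θ), y = ρ sin(φ) sin(θ), z = ρ cos(φ), and dV = ρ^2 sin(φ) dρ dφ dθ.

The integrand becomes 1, so

    ∭_E (1) dV = ∫_{0}^{2π} ∫_{0}^{π/3} ∫_{0}^{3} (1) · ρ^2 sin(φ) dρ dφ dθ.

Inner (ρ): 9sin(φ).
Middle (φ): 9/2.
Outer (θ): 9π.

Therefore the triple integral equals 9π.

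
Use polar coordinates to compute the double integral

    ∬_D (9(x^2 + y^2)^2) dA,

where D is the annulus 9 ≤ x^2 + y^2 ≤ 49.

The region D is 3 ≤ r ≤ 7, 0 ≤ θ ≤ 2π in polar coordinates, where x = r cos(θ), y = r sin(θ), and dA = r dr dθ.

Under the substitution, the integrand becomes 9r^4, so

    ∬_D (9(x^2 + y^2)^2) dA = ∫_{0}^{2π} ∫_{3}^{7} (9r^4) · r dr dθ.

Inner integral (in r): ∫_{3}^{7} (9r^4) · r dr = 175380.

Outer integral (in θ): ∫_{0}^{2π} (175380) dθ = 350760π.

Therefore ∬_D (9(x^2 + y^2)^2) dA = 350760π.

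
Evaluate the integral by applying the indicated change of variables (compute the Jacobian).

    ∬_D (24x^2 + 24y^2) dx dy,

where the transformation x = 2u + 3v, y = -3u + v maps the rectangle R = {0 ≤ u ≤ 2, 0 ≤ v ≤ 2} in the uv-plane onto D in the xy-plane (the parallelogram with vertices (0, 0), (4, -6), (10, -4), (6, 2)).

Compute the Jacobian determinant of (x, y) with respect to (u, v):

    ∂(x,y)/∂(u,v) = | 2  3 | = (2)(1) - (3)(-3) = 11.
                   | -3  1 |

Its absolute value is |J| = 11 (the area scaling factor).

Substituting x = 2u + 3v, y = -3u + v into the integrand,

    24x^2 + 24y^2 → 312u^2 + 144u v + 240v^2,

so the integral becomes

    ∬_R (312u^2 + 144u v + 240v^2) · |J| du dv = ∫_0^2 ∫_0^2 (3432u^2 + 1584u v + 2640v^2) dv du.

Inner (v): 6864u^2 + 3168u + 7040.
Outer (u): 38720.

Therefore ∬_D (24x^2 + 24y^2) dx dy = 38720.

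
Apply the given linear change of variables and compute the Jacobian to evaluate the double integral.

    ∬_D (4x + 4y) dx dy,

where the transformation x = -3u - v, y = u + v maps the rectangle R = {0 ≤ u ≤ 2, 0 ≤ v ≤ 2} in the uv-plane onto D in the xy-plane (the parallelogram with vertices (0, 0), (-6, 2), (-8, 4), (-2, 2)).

Compute the Jacobian determinant of (x, y) with respect to (u, v):

    ∂(x,y)/∂(u,v) = | -3  -1 | = (-3)(1) - (-1)(1) = -2.
                   | 1  1 |

Its absolute value is |J| = 2 (the area scaling factor).

Substituting x = -3u - v, y = u + v into the integrand,

    4x + 4y → -8u,

so the integral becomes

    ∬_R (-8u) · |J| du dv = ∫_0^2 ∫_0^2 (-16u) dv du.

Inner (v): -32u.
Outer (u): -64.

Therefore ∬_D (4x + 4y) dx dy = -64.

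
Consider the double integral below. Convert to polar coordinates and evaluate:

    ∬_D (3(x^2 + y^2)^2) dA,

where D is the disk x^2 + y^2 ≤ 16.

The region D is 0 ≤ r ≤ 4, 0 ≤ θ ≤ 2π in polar coordinates, where x = r cos(θ), y = r sin(θ), and dA = r dr dθ.

Under the substitution, the integrand becomes 3r^4, so

    ∬_D (3(x^2 + y^2)^2) dA = ∫_{0}^{2π} ∫_{0}^{4} (3r^4) · r dr dθ.

Inner integral (in r): ∫_{0}^{4} (3r^4) · r dr = 2048.

Outer integral (in θ): ∫_{0}^{2π} (2048) dθ = 4096π.

Therefore ∬_D (3(x^2 + y^2)^2) dA = 4096π.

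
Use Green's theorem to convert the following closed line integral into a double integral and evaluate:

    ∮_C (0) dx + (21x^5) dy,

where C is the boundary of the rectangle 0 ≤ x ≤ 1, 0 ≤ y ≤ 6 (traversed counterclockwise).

Green's theorem converts the closed line integral into a double integral over the enclosed region D:

    ∮_C P dx + Q dy = ∬_D (∂Q/∂x - ∂P/∂y) dA.

Here P = 0, Q = 21x^5, so

    ∂Q/∂x = 105x^4,    ∂P/∂y = 0,
    ∂Q/∂x - ∂P/∂y = 105x^4.

D is the region 0 ≤ x ≤ 1, 0 ≤ y ≤ 6. Evaluating the double integral:

    ∬_D (105x^4) dA = ∫_0^{1} ∫_0^{6} (105x^4) dy dx.

Inner (y from 0 to 6): 630x^4.
Outer (x from 0 to 1): 126.

Therefore ∮_C P dx + Q dy = 126.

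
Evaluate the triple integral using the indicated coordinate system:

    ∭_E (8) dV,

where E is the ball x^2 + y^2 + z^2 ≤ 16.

In spherical coordinates, x = ρ sin(φ) cos(θ), y = ρ sin(φ) sin(θ), z = ρ cos(φ), and dV = ρ^2 sin(φ) dρ dφ dθ.

The integrand becomes 8, so

    ∭_E (8) dV = ∫_{0}^{2π} ∫_{0}^{π} ∫_{0}^{4} (8) · ρ^2 sin(φ) dρ dφ dθ.

Inner (ρ): 512sin(φ)/3.
Middle (φ): 1024/3.
Outer (θ): 2048π/3.

Therefore the triple integral equals 2048π/3.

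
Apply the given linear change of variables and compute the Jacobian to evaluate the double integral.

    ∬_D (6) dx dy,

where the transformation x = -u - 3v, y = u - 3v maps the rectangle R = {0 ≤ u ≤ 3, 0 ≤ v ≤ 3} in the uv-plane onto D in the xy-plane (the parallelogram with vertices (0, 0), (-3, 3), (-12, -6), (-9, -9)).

Compute the Jacobian determinant of (x, y) with respect to (u, v):

    ∂(x,y)/∂(u,v) = | -1  -3 | = (-1)(-3) - (-3)(1) = 6.
                   | 1  -3 |

Its absolute value is |J| = 6 (the area scaling factor).

Substituting x = -u - 3v, y = u - 3v into the integrand,

    6 → 6,

so the integral becomes

    ∬_R (6) · |J| du dv = ∫_0^3 ∫_0^3 (36) dv du.

Inner (v): 108.
Outer (u): 324.

Therefore ∬_D (6) dx dy = 324.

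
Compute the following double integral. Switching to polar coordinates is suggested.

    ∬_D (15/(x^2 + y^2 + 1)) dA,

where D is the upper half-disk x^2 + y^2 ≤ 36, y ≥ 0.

The region D is 0 ≤ r ≤ 6, 0 ≤ θ ≤ π in polar coordinates, where x = r cos(θ), y = r sin(θ), and dA = r dr dθ.

Under the substitution, the integrand becomes 15/(r^2 + 1), so

    ∬_D (15/(x^2 + y^2 + 1)) dA = ∫_{0}^{π} ∫_{0}^{6} (15/(r^2 + 1)) · r dr dθ.

Inner integral (in r): ∫_{0}^{6} (15/(r^2 + 1)) · r dr = 15log(37)/2.

Outer integral (in θ): ∫_{0}^{π} (15log(37)/2) dθ = 15π log(37)/2.

Therefore ∬_D (15/(x^2 + y^2 + 1)) dA = 15π log(37)/2.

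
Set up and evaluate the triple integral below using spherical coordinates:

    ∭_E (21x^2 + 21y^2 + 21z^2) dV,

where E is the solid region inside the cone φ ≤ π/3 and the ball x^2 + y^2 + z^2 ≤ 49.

In spherical coordinates, x = ρ sin(φ) cos(θ), y = ρ sin(φ) sin(θ), z = ρ cos(φ), and dV = ρ^2 sin(φ) dρ dφ dθ.

The integrand becomes 21ρ^2, so

    ∭_E (21x^2 + 21y^2 + 21z^2) dV = ∫_{0}^{2π} ∫_{0}^{π/3} ∫_{0}^{7} (21ρ^2) · ρ^2 sin(φ) dρ dφ dθ.

Inner (ρ): 352947sin(φ)/5.
Middle (φ): 352947/10.
Outer (θ): 352947π/5.

Therefore the triple integral equals 352947π/5.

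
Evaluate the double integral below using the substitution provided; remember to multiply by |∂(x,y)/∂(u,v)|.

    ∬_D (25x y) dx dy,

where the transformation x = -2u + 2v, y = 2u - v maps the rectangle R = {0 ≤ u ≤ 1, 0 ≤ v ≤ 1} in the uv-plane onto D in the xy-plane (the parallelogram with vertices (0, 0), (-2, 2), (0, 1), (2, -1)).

Compute the Jacobian determinant of (x, y) with respect to (u, v):

    ∂(x,y)/∂(u,v) = | -2  2 | = (-2)(-1) - (2)(2) = -2.
                   | 2  -1 |

Its absolute value is |J| = 2 (the area scaling factor).

Substituting x = -2u + 2v, y = 2u - v into the integrand,

    25x y → -100u^2 + 150u v - 50v^2,

so the integral becomes

    ∬_R (-100u^2 + 150u v - 50v^2) · |J| du dv = ∫_0^1 ∫_0^1 (-200u^2 + 300u v - 100v^2) dv du.

Inner (v): -200u^2 + 150u - 100/3.
Outer (u): -25.

Therefore ∬_D (25x y) dx dy = -25.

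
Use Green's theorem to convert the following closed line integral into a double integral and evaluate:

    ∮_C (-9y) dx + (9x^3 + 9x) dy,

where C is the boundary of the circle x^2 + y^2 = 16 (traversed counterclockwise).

Green's theorem converts the closed line integral into a double integral over the enclosed region D:

    ∮_C P dx + Q dy = ∬_D (∂Q/∂x - ∂P/∂y) dA.

Here P = -9y, Q = 9x^3 + 9x, so

    ∂Q/∂x = 27x^2 + 9,    ∂P/∂y = -9,
    ∂Q/∂x - ∂P/∂y = 27x^2 + 18.

D is the region x^2 + y^2 ≤ 16. Evaluating the double integral:

In polar coordinates (x = r cos θ, y = r sin θ, dA = r dr dθ) the integrand becomes 27r^2cos(θ)^2 + 18, so

    ∬_D (27x^2 + 18) dA = ∫_0^{2π} ∫_0^{4} (27r^2cos(θ)^2 + 18) · r dr dθ.

Inner (r from 0 to 4): 1728cos(θ)^2 + 144.
Outer (θ from 0 to 2π): 2016π.

Therefore ∮_C P dx + Q dy = 2016π.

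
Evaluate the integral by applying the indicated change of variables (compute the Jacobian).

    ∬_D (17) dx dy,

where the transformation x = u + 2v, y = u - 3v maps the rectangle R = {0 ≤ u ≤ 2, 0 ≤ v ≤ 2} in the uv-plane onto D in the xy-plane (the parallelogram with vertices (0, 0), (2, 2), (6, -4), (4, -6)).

Compute the Jacobian determinant of (x, y) with respect to (u, v):

    ∂(x,y)/∂(u,v) = | 1  2 | = (1)(-3) - (2)(1) = -5.
                   | 1  -3 |

Its absolute value is |J| = 5 (the area scaling factor).

Substituting x = u + 2v, y = u - 3v into the integrand,

    17 → 17,

so the integral becomes

    ∬_R (17) · |J| du dv = ∫_0^2 ∫_0^2 (85) dv du.

Inner (v): 170.
Outer (u): 340.

Therefore ∬_D (17) dx dy = 340.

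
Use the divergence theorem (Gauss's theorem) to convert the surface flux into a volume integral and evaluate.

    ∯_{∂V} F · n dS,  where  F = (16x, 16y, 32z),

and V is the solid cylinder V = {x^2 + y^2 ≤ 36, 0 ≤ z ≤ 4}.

By the divergence theorem,

    ∯_{∂V} F · n dS = ∭_V (∇ · F) dV.

Compute the divergence:
    ∇ · F = ∂F_x/∂x + ∂F_y/∂y + ∂F_z/∂z = 16 + 16 + 32 = 64.

In cylindrical coordinates, x = r cos(θ), y = r sin(θ), z = z, dV = r dr dθ dz, with 0 ≤ r ≤ 6, 0 ≤ θ ≤ 2π, 0 ≤ z ≤ 4.

The integrand, after substitution and multiplying by the volume element, becomes (64) · r, so

    ∭_V (∇·F) dV = ∫_0^{2π} ∫_0^{6} ∫_0^{4} (64) · r dz dr dθ.

Inner (z from 0 to 4): 256r.
Middle (r from 0 to 6): 4608.
Outer (θ from 0 to 2π): 9216π.

Therefore ∯_{∂V} F · n dS = 9216π.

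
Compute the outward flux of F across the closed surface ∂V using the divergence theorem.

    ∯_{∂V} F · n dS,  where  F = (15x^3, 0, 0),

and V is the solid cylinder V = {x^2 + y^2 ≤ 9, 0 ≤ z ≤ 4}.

By the divergence theorem,

    ∯_{∂V} F · n dS = ∭_V (∇ · F) dV.

Compute the divergence:
    ∇ · F = ∂F_x/∂x + ∂F_y/∂y + ∂F_z/∂z = 45x^2 + 0 + 0 = 45x^2.

In cylindrical coordinates, x = r cos(θ), y = r sin(θ), z = z, dV = r dr dθ dz, with 0 ≤ r ≤ 3, 0 ≤ θ ≤ 2π, 0 ≤ z ≤ 4.

The integrand, after substitution and multiplying by the volume element, becomes (45r^2cos(θ)^2) · r, so

    ∭_V (∇·F) dV = ∫_0^{2π} ∫_0^{3} ∫_0^{4} (45r^2cos(θ)^2) · r dz dr dθ.

Inner (z from 0 to 4): 180r^3cos(θ)^2.
Middle (r from 0 to 3): 3645cos(θ)^2.
Outer (θ from 0 to 2π): 3645π.

Therefore ∯_{∂V} F · n dS = 3645π.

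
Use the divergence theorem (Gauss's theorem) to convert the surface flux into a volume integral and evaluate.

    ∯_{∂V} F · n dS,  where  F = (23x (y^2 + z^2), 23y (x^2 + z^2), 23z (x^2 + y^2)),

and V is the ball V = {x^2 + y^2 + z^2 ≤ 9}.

By the divergence theorem,

    ∯_{∂V} F · n dS = ∭_V (∇ · F) dV.

Compute the divergence:
    ∇ · F = ∂F_x/∂x + ∂F_y/∂y + ∂F_z/∂z = 23y^2 + 23z^2 + 23x^2 + 23z^2 + 23x^2 + 23y^2 = 46x^2 + 46y^2 + 46z^2.

In spherical coordinates, x = ρ sin(φ) cos(θ), y = ρ sin(φ) sin(θ), z = ρ cos(φ), dV = ρ^2 sin(φ) dρ dφ dθ, with 0 ≤ ρ ≤ 3, 0 ≤ φ ≤ π, 0 ≤ θ ≤ 2π.

The integrand, after substitution and multiplying by the volume element, becomes (46ρ^2) · ρ^2 sin(φ), so

    ∭_V (∇·F) dV = ∫_0^{2π} ∫_0^{π} ∫_0^{3} (46ρ^2) · ρ^2 sin(φ) dρ dφ dθ.

Inner (ρ from 0 to 3): 11178sin(φ)/5.
Middle (φ from 0 to π): 22356/5.
Outer (θ from 0 to 2π): 44712π/5.

Therefore ∯_{∂V} F · n dS = 44712π/5.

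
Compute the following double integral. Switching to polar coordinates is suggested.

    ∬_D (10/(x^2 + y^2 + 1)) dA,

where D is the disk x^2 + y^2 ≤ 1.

The region D is 0 ≤ r ≤ 1, 0 ≤ θ ≤ 2π in polar coordinates, where x = r cos(θ), y = r sin(θ), and dA = r dr dθ.

Under the substitution, the integrand becomes 10/(r^2 + 1), so

    ∬_D (10/(x^2 + y^2 + 1)) dA = ∫_{0}^{2π} ∫_{0}^{1} (10/(r^2 + 1)) · r dr dθ.

Inner integral (in r): ∫_{0}^{1} (10/(r^2 + 1)) · r dr = log(32).

Outer integral (in θ): ∫_{0}^{2π} (log(32)) dθ = 10π log(2).

Therefore ∬_D (10/(x^2 + y^2 + 1)) dA = 10π log(2).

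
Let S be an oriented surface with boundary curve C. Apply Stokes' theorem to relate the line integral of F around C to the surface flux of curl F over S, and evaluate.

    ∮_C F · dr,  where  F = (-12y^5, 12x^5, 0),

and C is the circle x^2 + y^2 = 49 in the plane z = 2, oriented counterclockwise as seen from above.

Let S be the flat disk x^2 + y^2 ≤ 49 in the plane z = 2, with upward unit normal n̂ = ẑ. By Stokes' theorem,

    ∮_C F · dr = ∬_S (∇ × F) · n̂ dS = ∬_D (curl F)_z dA,

where D is the disk x^2 + y^2 ≤ 49.

Compute the curl of F = (-12y^5, 12x^5, 0):
    (∇ × F)_x = ∂F_z/∂y - ∂F_y/∂z = 0,
    (∇ × F)_y = ∂F_x/∂z - ∂F_z/∂x = 0,
    (∇ × F)_z = ∂F_y/∂x - ∂F_x/∂y = 60x^4 + 60y^4.

On z = 2, (curl F)_z = 60x^4 + 60y^4.

Convert to polar (x = r cos θ, y = r sin θ, dA = r dr dθ); the integrand becomes 60r^4(sin(θ)^4 + cos(θ)^4), so

    ∬_D (curl F)_z dA = ∫_0^{2π} ∫_0^{7} (60r^4(sin(θ)^4 + cos(θ)^4)) · r dr dθ.

Inner (r from 0 to 7): 1176490sin(θ)^4 + 1176490cos(θ)^4.
Outer (θ from 0 to 2π): 1764735π.

Therefore ∮_C F · dr = 1764735π.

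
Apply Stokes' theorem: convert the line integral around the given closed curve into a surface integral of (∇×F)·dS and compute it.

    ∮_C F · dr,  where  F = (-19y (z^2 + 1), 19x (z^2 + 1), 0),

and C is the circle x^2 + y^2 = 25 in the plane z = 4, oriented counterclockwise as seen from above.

Let S be the flat disk x^2 + y^2 ≤ 25 in the plane z = 4, with upward unit normal n̂ = ẑ. By Stokes' theorem,

    ∮_C F · dr = ∬_S (∇ × F) · n̂ dS = ∬_D (curl F)_z dA,

where D is the disk x^2 + y^2 ≤ 25.

Compute the curl of F = (-19y (z^2 + 1), 19x (z^2 + 1), 0):
    (∇ × F)_x = ∂F_z/∂y - ∂F_y/∂z = -38x z,
    (∇ × F)_y = ∂F_x/∂z - ∂F_z/∂x = -38y z,
    (∇ × F)_z = ∂F_y/∂x - ∂F_x/∂y = 38z^2 + 38.

On z = 4, (curl F)_z = 646.

Convert to polar (x = r cos θ, y = r sin θ, dA = r dr dθ); the integrand becomes 646, so

    ∬_D (curl F)_z dA = ∫_0^{2π} ∫_0^{5} (646) · r dr dθ.

Inner (r from 0 to 5): 8075.
Outer (θ from 0 to 2π): 16150π.

Therefore ∮_C F · dr = 16150π.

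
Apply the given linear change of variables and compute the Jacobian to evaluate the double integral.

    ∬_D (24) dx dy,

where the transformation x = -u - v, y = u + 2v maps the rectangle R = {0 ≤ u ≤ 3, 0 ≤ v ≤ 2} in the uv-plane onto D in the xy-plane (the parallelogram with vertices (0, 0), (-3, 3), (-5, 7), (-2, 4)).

Compute the Jacobian determinant of (x, y) with respect to (u, v):

    ∂(x,y)/∂(u,v) = | -1  -1 | = (-1)(2) - (-1)(1) = -1.
                   | 1  2 |

Its absolute value is |J| = 1 (the area scaling factor).

Substituting x = -u - v, y = u + 2v into the integrand,

    24 → 24,

so the integral becomes

    ∬_R (24) · |J| du dv = ∫_0^3 ∫_0^2 (24) dv du.

Inner (v): 48.
Outer (u): 144.

Therefore ∬_D (24) dx dy = 144.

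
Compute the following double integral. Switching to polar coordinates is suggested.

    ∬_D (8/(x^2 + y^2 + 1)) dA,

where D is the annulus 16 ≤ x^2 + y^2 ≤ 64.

The region D is 4 ≤ r ≤ 8, 0 ≤ θ ≤ 2π in polar coordinates, where x = r cos(θ), y = r sin(θ), and dA = r dr dθ.

Under the substitution, the integrand becomes 8/(r^2 + 1), so

    ∬_D (8/(x^2 + y^2 + 1)) dA = ∫_{0}^{2π} ∫_{4}^{8} (8/(r^2 + 1)) · r dr dθ.

Inner integral (in r): ∫_{4}^{8} (8/(r^2 + 1)) · r dr = log(17850625/83521).

Outer integral (in θ): ∫_{0}^{2π} (log(17850625/83521)) dθ = log((17850625/83521)^(2π)).

Therefore ∬_D (8/(x^2 + y^2 + 1)) dA = log((17850625/83521)^(2π)).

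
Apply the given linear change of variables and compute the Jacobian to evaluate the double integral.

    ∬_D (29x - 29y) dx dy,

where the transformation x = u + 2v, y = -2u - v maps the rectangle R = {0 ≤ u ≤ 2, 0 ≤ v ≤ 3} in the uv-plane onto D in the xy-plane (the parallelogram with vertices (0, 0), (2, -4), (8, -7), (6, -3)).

Compute the Jacobian determinant of (x, y) with respect to (u, v):

    ∂(x,y)/∂(u,v) = | 1  2 | = (1)(-1) - (2)(-2) = 3.
                   | -2  -1 |

Its absolute value is |J| = 3 (the area scaling factor).

Substituting x = u + 2v, y = -2u - v into the integrand,

    29x - 29y → 87u + 87v,

so the integral becomes

    ∬_R (87u + 87v) · |J| du dv = ∫_0^2 ∫_0^3 (261u + 261v) dv du.

Inner (v): 783u + 2349/2.
Outer (u): 3915.

Therefore ∬_D (29x - 29y) dx dy = 3915.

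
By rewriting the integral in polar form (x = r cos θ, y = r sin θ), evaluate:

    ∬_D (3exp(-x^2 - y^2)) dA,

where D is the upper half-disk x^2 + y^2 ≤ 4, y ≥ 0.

The region D is 0 ≤ r ≤ 2, 0 ≤ θ ≤ π in polar coordinates, where x = r cos(θ), y = r sin(θ), and dA = r dr dθ.

Under the substitution, the integrand becomes 3exp(-r^2), so

    ∬_D (3exp(-x^2 - y^2)) dA = ∫_{0}^{π} ∫_{0}^{2} (3exp(-r^2)) · r dr dθ.

Inner integral (in r): ∫_{0}^{2} (3exp(-r^2)) · r dr = 3/2 - 3exp(-4)/2.

Outer integral (in θ): ∫_{0}^{π} (3/2 - 3exp(-4)/2) dθ = -3π (1 - exp(4))exp(-4)/2.

Therefore ∬_D (3exp(-x^2 - y^2)) dA = -3π (1 - exp(4))exp(-4)/2.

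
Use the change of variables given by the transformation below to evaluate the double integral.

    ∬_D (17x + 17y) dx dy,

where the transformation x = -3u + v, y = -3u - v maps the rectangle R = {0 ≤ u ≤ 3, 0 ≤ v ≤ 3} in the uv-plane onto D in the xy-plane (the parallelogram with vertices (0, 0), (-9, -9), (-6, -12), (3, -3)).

Compute the Jacobian determinant of (x, y) with respect to (u, v):

    ∂(x,y)/∂(u,v) = | -3  1 | = (-3)(-1) - (1)(-3) = 6.
                   | -3  -1 |

Its absolute value is |J| = 6 (the area scaling factor).

Substituting x = -3u + v, y = -3u - v into the integrand,

    17x + 17y → -102u,

so the integral becomes

    ∬_R (-102u) · |J| du dv = ∫_0^3 ∫_0^3 (-612u) dv du.

Inner (v): -1836u.
Outer (u): -8262.

Therefore ∬_D (17x + 17y) dx dy = -8262.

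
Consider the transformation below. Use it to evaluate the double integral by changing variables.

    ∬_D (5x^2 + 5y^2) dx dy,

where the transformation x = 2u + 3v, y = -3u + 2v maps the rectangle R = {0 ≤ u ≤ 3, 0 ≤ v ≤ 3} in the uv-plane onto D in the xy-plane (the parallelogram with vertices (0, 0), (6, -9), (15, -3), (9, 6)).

Compute the Jacobian determinant of (x, y) with respect to (u, v):

    ∂(x,y)/∂(u,v) = | 2  3 | = (2)(2) - (3)(-3) = 13.
                   | -3  2 |

Its absolute value is |J| = 13 (the area scaling factor).

Substituting x = 2u + 3v, y = -3u + 2v into the integrand,

    5x^2 + 5y^2 → 65u^2 + 65v^2,

so the integral becomes

    ∬_R (65u^2 + 65v^2) · |J| du dv = ∫_0^3 ∫_0^3 (845u^2 + 845v^2) dv du.

Inner (v): 2535u^2 + 7605.
Outer (u): 45630.

Therefore ∬_D (5x^2 + 5y^2) dx dy = 45630.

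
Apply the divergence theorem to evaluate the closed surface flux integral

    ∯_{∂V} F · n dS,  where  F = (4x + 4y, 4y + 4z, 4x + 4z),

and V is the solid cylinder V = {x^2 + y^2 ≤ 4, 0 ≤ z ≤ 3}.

By the divergence theorem,

    ∯_{∂V} F · n dS = ∭_V (∇ · F) dV.

Compute the divergence:
    ∇ · F = ∂F_x/∂x + ∂F_y/∂y + ∂F_z/∂z = 4 + 4 + 4 = 12.

In cylindrical coordinates, x = r cos(θ), y = r sin(θ), z = z, dV = r dr dθ dz, with 0 ≤ r ≤ 2, 0 ≤ θ ≤ 2π, 0 ≤ z ≤ 3.

The integrand, after substitution and multiplying by the volume element, becomes (12) · r, so

    ∭_V (∇·F) dV = ∫_0^{2π} ∫_0^{2} ∫_0^{3} (12) · r dz dr dθ.

Inner (z from 0 to 3): 36r.
Middle (r from 0 to 2): 72.
Outer (θ from 0 to 2π): 144π.

Therefore ∯_{∂V} F · n dS = 144π.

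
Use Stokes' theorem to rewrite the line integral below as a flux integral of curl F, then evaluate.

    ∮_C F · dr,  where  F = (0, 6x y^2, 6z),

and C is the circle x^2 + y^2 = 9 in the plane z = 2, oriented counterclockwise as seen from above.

Let S be the flat disk x^2 + y^2 ≤ 9 in the plane z = 2, with upward unit normal n̂ = ẑ. By Stokes' theorem,

    ∮_C F · dr = ∬_S (∇ × F) · n̂ dS = ∬_D (curl F)_z dA,

where D is the disk x^2 + y^2 ≤ 9.

Compute the curl of F = (0, 6x y^2, 6z):
    (∇ × F)_x = ∂F_z/∂y - ∂F_y/∂z = 0,
    (∇ × F)_y = ∂F_x/∂z - ∂F_z/∂x = 0,
    (∇ × F)_z = ∂F_y/∂x - ∂F_x/∂y = 6y^2.

On z = 2, (curl F)_z = 6y^2.

Convert to polar (x = r cos θ, y = r sin θ, dA = r dr dθ); the integrand becomes 6r^2sin(θ)^2, so

    ∬_D (curl F)_z dA = ∫_0^{2π} ∫_0^{3} (6r^2sin(θ)^2) · r dr dθ.

Inner (r from 0 to 3): 243sin(θ)^2/2.
Outer (θ from 0 to 2π): 243π/2.

Therefore ∮_C F · dr = 243π/2.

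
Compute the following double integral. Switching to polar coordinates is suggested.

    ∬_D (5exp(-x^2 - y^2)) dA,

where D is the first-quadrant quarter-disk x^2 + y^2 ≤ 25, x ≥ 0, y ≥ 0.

The region D is 0 ≤ r ≤ 5, 0 ≤ θ ≤ π/2 in polar coordinates, where x = r cos(θ), y = r sin(θ), and dA = r dr dθ.

Under the substitution, the integrand becomes 5exp(-r^2), so

    ∬_D (5exp(-x^2 - y^2)) dA = ∫_{0}^{π/2} ∫_{0}^{5} (5exp(-r^2)) · r dr dθ.

Inner integral (in r): ∫_{0}^{5} (5exp(-r^2)) · r dr = 5/2 - 5exp(-25)/2.

Outer integral (in θ): ∫_{0}^{π/2} (5/2 - 5exp(-25)/2) dθ = -5π (1 - exp(25))exp(-25)/4.

Therefore ∬_D (5exp(-x^2 - y^2)) dA = -5π (1 - exp(25))exp(-25)/4.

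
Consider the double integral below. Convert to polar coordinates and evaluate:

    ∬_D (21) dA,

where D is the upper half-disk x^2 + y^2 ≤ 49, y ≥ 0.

The region D is 0 ≤ r ≤ 7, 0 ≤ θ ≤ π in polar coordinates, where x = r cos(θ), y = r sin(θ), and dA = r dr dθ.

Under the substitution, the integrand becomes 21, so

    ∬_D (21) dA = ∫_{0}^{π} ∫_{0}^{7} (21) · r dr dθ.

Inner integral (in r): ∫_{0}^{7} (21) · r dr = 1029/2.

Outer integral (in θ): ∫_{0}^{π} (1029/2) dθ = 1029π/2.

Therefore ∬_D (21) dA = 1029π/2.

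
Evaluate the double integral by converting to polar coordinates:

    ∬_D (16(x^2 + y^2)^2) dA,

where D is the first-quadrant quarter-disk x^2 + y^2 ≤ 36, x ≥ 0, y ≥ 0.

The region D is 0 ≤ r ≤ 6, 0 ≤ θ ≤ π/2 in polar coordinates, where x = r cos(θ), y = r sin(θ), and dA = r dr dθ.

Under the substitution, the integrand becomes 16r^4, so

    ∬_D (16(x^2 + y^2)^2) dA = ∫_{0}^{π/2} ∫_{0}^{6} (16r^4) · r dr dθ.

Inner integral (in r): ∫_{0}^{6} (16r^4) · r dr = 124416.

Outer integral (in θ): ∫_{0}^{π/2} (124416) dθ = 62208π.

Therefore ∬_D (16(x^2 + y^2)^2) dA = 62208π.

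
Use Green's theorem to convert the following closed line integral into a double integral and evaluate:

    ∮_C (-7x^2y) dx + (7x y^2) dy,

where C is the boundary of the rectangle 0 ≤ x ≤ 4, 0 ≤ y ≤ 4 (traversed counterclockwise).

Green's theorem converts the closed line integral into a double integral over the enclosed region D:

    ∮_C P dx + Q dy = ∬_D (∂Q/∂x - ∂P/∂y) dA.

Here P = -7x^2y, Q = 7x y^2, so

    ∂Q/∂x = 7y^2,    ∂P/∂y = -7x^2,
    ∂Q/∂x - ∂P/∂y = 7x^2 + 7y^2.

D is the region 0 ≤ x ≤ 4, 0 ≤ y ≤ 4. Evaluating the double integral:

    ∬_D (7x^2 + 7y^2) dA = ∫_0^{4} ∫_0^{4} (7x^2 + 7y^2) dy dx.

Inner (y from 0 to 4): 28x^2 + 448/3.
Outer (x from 0 to 4): 3584/3.

Therefore ∮_C P dx + Q dy = 3584/3.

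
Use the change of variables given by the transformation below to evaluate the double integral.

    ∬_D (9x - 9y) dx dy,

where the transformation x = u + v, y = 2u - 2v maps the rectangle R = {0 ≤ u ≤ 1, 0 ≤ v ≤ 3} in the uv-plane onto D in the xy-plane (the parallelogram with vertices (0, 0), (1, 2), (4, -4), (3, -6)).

Compute the Jacobian determinant of (x, y) with respect to (u, v):

    ∂(x,y)/∂(u,v) = | 1  1 | = (1)(-2) - (1)(2) = -4.
                   | 2  -2 |

Its absolute value is |J| = 4 (the area scaling factor).

Substituting x = u + v, y = 2u - 2v into the integrand,

    9x - 9y → -9u + 27v,

so the integral becomes

    ∬_R (-9u + 27v) · |J| du dv = ∫_0^1 ∫_0^3 (-36u + 108v) dv du.

Inner (v): 486 - 108u.
Outer (u): 432.

Therefore ∬_D (9x - 9y) dx dy = 432.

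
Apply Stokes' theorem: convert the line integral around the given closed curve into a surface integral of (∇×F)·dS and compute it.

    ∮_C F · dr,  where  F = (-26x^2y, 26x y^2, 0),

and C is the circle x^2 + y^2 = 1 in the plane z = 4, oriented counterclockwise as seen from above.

Let S be the flat disk x^2 + y^2 ≤ 1 in the plane z = 4, with upward unit normal n̂ = ẑ. By Stokes' theorem,

    ∮_C F · dr = ∬_S (∇ × F) · n̂ dS = ∬_D (curl F)_z dA,

where D is the disk x^2 + y^2 ≤ 1.

Compute the curl of F = (-26x^2y, 26x y^2, 0):
    (∇ × F)_x = ∂F_z/∂y - ∂F_y/∂z = 0,
    (∇ × F)_y = ∂F_x/∂z - ∂F_z/∂x = 0,
    (∇ × F)_z = ∂F_y/∂x - ∂F_x/∂y = 26x^2 + 26y^2.

On z = 4, (curl F)_z = 26x^2 + 26y^2.

Convert to polar (x = r cos θ, y = r sin θ, dA = r dr dθ); the integrand becomes 26r^2, so

    ∬_D (curl F)_z dA = ∫_0^{2π} ∫_0^{1} (26r^2) · r dr dθ.

Inner (r from 0 to 1): 13/2.
Outer (θ from 0 to 2π): 13π.

Therefore ∮_C F · dr = 13π.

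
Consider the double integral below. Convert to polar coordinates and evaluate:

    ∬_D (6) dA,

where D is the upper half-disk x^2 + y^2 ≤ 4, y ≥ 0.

The region D is 0 ≤ r ≤ 2, 0 ≤ θ ≤ π in polar coordinates, where x = r cos(θ), y = r sin(θ), and dA = r dr dθ.

Under the substitution, the integrand becomes 6, so

    ∬_D (6) dA = ∫_{0}^{π} ∫_{0}^{2} (6) · r dr dθ.

Inner integral (in r): ∫_{0}^{2} (6) · r dr = 12.

Outer integral (in θ): ∫_{0}^{π} (12) dθ = 12π.

Therefore ∬_D (6) dA = 12π.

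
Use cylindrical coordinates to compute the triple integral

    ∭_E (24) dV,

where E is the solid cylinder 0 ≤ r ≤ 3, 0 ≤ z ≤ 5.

In cylindrical coordinates, x = r cos(θ), y = r sin(θ), z = z, and dV = r dr dθ dz.

The integrand becomes 24, so

    ∭_E (24) dV = ∫_{0}^{2π} ∫_{0}^{3} ∫_{0}^{5} (24) · r dz dr dθ.

Inner (z): 120r.
Middle (r from 0 to 3): 540.
Outer (θ): 1080π.

Therefore the triple integral equals 1080π.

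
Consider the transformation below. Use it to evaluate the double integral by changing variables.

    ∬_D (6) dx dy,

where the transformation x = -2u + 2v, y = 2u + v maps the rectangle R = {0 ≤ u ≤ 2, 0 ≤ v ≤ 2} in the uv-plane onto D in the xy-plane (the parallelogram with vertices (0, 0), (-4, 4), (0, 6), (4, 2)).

Compute the Jacobian determinant of (x, y) with respect to (u, v):

    ∂(x,y)/∂(u,v) = | -2  2 | = (-2)(1) - (2)(2) = -6.
                   | 2  1 |

Its absolute value is |J| = 6 (the area scaling factor).

Substituting x = -2u + 2v, y = 2u + v into the integrand,

    6 → 6,

so the integral becomes

    ∬_R (6) · |J| du dv = ∫_0^2 ∫_0^2 (36) dv du.

Inner (v): 72.
Outer (u): 144.

Therefore ∬_D (6) dx dy = 144.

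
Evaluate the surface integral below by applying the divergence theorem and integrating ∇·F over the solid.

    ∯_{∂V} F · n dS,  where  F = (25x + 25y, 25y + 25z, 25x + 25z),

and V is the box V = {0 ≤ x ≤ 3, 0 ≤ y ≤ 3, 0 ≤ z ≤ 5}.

By the divergence theorem,

    ∯_{∂V} F · n dS = ∭_V (∇ · F) dV.

Compute the divergence:
    ∇ · F = ∂F_x/∂x + ∂F_y/∂y + ∂F_z/∂z = 25 + 25 + 25 = 75.

V is a rectangular box, so dV = dx dy dz with 0 ≤ x ≤ 3, 0 ≤ y ≤ 3, 0 ≤ z ≤ 5.

Integrate (75) over V as an iterated integral:

    ∭_V (∇·F) dV = ∫_0^{3} ∫_0^{3} ∫_0^{5} (75) dz dy dx.

Inner (z from 0 to 5): 375.
Middle (y from 0 to 3): 1125.
Outer (x from 0 to 3): 3375.

Therefore ∯_{∂V} F · n dS = 3375.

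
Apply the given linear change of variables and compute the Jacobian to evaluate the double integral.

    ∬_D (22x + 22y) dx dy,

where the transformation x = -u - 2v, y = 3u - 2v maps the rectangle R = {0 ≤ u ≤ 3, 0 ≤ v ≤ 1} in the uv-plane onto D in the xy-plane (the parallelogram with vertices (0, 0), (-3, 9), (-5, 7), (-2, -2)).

Compute the Jacobian determinant of (x, y) with respect to (u, v):

    ∂(x,y)/∂(u,v) = | -1  -2 | = (-1)(-2) - (-2)(3) = 8.
                   | 3  -2 |

Its absolute value is |J| = 8 (the area scaling factor).

Substituting x = -u - 2v, y = 3u - 2v into the integrand,

    22x + 22y → 44u - 88v,

so the integral becomes

    ∬_R (44u - 88v) · |J| du dv = ∫_0^3 ∫_0^1 (352u - 704v) dv du.

Inner (v): 352u - 352.
Outer (u): 528.

Therefore ∬_D (22x + 22y) dx dy = 528.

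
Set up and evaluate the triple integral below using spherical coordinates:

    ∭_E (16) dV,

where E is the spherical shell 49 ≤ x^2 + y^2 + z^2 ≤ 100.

In spherical coordinates, x = ρ sin(φ) cos(θ), y = ρ sin(φ) sin(θ), z = ρ cos(φ), and dV = ρ^2 sin(φ) dρ dφ dθ.

The integrand becomes 16, so

    ∭_E (16) dV = ∫_{0}^{2π} ∫_{0}^{π} ∫_{7}^{10} (16) · ρ^2 sin(φ) dρ dφ dθ.

Inner (ρ): 3504sin(φ).
Middle (φ): 7008.
Outer (θ): 14016π.

Therefore the triple integral equals 14016π.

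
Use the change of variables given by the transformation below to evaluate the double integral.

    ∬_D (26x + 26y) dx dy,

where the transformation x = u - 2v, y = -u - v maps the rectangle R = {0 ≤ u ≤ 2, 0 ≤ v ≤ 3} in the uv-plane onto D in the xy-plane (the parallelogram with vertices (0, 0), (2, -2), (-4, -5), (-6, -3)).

Compute the Jacobian determinant of (x, y) with respect to (u, v):

    ∂(x,y)/∂(u,v) = | 1  -2 | = (1)(-1) - (-2)(-1) = -3.
                   | -1  -1 |

Its absolute value is |J| = 3 (the area scaling factor).

Substituting x = u - 2v, y = -u - v into the integrand,

    26x + 26y → -78v,

so the integral becomes

    ∬_R (-78v) · |J| du dv = ∫_0^2 ∫_0^3 (-234v) dv du.

Inner (v): -1053.
Outer (u): -2106.

Therefore ∬_D (26x + 26y) dx dy = -2106.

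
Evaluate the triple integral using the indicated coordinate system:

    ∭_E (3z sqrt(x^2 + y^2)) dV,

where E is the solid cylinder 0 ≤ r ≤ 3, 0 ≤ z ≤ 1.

In cylindrical coordinates, x = r cos(θ), y = r sin(θ), z = z, and dV = r dr dθ dz.

The integrand becomes 3r z, so

    ∭_E (3z sqrt(x^2 + y^2)) dV = ∫_{0}^{2π} ∫_{0}^{3} ∫_{0}^{1} (3r z) · r dz dr dθ.

Inner (z): 3r^2/2.
Middle (r from 0 to 3): 27/2.
Outer (θ): 27π.

Therefore the triple integral equals 27π.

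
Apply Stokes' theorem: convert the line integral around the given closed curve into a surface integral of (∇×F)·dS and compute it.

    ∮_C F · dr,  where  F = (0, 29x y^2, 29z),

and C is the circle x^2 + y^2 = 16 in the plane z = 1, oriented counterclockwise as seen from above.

Let S be the flat disk x^2 + y^2 ≤ 16 in the plane z = 1, with upward unit normal n̂ = ẑ. By Stokes' theorem,

    ∮_C F · dr = ∬_S (∇ × F) · n̂ dS = ∬_D (curl F)_z dA,

where D is the disk x^2 + y^2 ≤ 16.

Compute the curl of F = (0, 29x y^2, 29z):
    (∇ × F)_x = ∂F_z/∂y - ∂F_y/∂z = 0,
    (∇ × F)_y = ∂F_x/∂z - ∂F_z/∂x = 0,
    (∇ × F)_z = ∂F_y/∂x - ∂F_x/∂y = 29y^2.

On z = 1, (curl F)_z = 29y^2.

Convert to polar (x = r cos θ, y = r sin θ, dA = r dr dθ); the integrand becomes 29r^2sin(θ)^2, so

    ∬_D (curl F)_z dA = ∫_0^{2π} ∫_0^{4} (29r^2sin(θ)^2) · r dr dθ.

Inner (r from 0 to 4): 1856sin(θ)^2.
Outer (θ from 0 to 2π): 1856π.

Therefore ∮_C F · dr = 1856π.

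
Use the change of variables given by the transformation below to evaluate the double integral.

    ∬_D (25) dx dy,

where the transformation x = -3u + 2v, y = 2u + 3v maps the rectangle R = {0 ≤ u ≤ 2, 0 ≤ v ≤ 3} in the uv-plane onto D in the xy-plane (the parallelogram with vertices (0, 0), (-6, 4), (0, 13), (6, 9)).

Compute the Jacobian determinant of (x, y) with respect to (u, v):

    ∂(x,y)/∂(u,v) = | -3  2 | = (-3)(3) - (2)(2) = -13.
                   | 2  3 |

Its absolute value is |J| = 13 (the area scaling factor).

Substituting x = -3u + 2v, y = 2u + 3v into the integrand,

    25 → 25,

so the integral becomes

    ∬_R (25) · |J| du dv = ∫_0^2 ∫_0^3 (325) dv du.

Inner (v): 975.
Outer (u): 1950.

Therefore ∬_D (25) dx dy = 1950.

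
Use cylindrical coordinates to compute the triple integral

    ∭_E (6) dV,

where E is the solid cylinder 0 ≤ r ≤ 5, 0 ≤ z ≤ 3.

In cylindrical coordinates, x = r cos(θ), y = r sin(θ), z = z, and dV = r dr dθ dz.

The integrand becomes 6, so

    ∭_E (6) dV = ∫_{0}^{2π} ∫_{0}^{5} ∫_{0}^{3} (6) · r dz dr dθ.

Inner (z): 18r.
Middle (r from 0 to 5): 225.
Outer (θ): 450π.

Therefore the triple integral equals 450π.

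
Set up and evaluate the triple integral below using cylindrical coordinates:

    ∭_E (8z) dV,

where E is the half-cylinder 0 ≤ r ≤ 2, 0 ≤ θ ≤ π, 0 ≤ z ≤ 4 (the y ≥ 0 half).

In cylindrical coordinates, x = r cos(θ), y = r sin(θ), z = z, and dV = r dr dθ dz.

The integrand becomes 8z, so

    ∭_E (8z) dV = ∫_{0}^{π} ∫_{0}^{2} ∫_{0}^{4} (8z) · r dz dr dθ.

Inner (z): 64r.
Middle (r from 0 to 2): 128.
Outer (θ): 128π.

Therefore the triple integral equals 128π.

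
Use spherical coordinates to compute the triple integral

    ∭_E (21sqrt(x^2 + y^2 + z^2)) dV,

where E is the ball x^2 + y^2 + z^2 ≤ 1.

In spherical coordinates, x = ρ sin(φ) cos(θ), y = ρ sin(φ) sin(θ), z = ρ cos(φ), and dV = ρ^2 sin(φ) dρ dφ dθ.

The integrand becomes 21ρ, so

    ∭_E (21sqrt(x^2 + y^2 + z^2)) dV = ∫_{0}^{2π} ∫_{0}^{π} ∫_{0}^{1} (21ρ) · ρ^2 sin(φ) dρ dφ dθ.

Inner (ρ): 21sin(φ)/4.
Middle (φ): 21/2.
Outer (θ): 21π.

Therefore the triple integral equals 21π.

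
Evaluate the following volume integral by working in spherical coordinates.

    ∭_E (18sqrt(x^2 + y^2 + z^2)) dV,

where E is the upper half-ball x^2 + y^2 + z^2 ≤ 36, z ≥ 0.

In spherical coordinates, x = ρ sin(φ) cos(θ), y = ρ sin(φ) sin(θ), z = ρ cos(φ), and dV = ρ^2 sin(φ) dρ dφ dθ.

The integrand becomes 18ρ, so

    ∭_E (18sqrt(x^2 + y^2 + z^2)) dV = ∫_{0}^{2π} ∫_{0}^{π/2} ∫_{0}^{6} (18ρ) · ρ^2 sin(φ) dρ dφ dθ.

Inner (ρ): 5832sin(φ).
Middle (φ): 5832.
Outer (θ): 11664π.

Therefore the triple integral equals 11664π.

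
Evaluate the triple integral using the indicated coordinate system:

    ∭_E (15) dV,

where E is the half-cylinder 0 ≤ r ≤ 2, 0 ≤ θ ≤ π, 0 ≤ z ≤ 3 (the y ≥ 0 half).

In cylindrical coordinates, x = r cos(θ), y = r sin(θ), z = z, and dV = r dr dθ dz.

The integrand becomes 15, so

    ∭_E (15) dV = ∫_{0}^{π} ∫_{0}^{2} ∫_{0}^{3} (15) · r dz dr dθ.

Inner (z): 45r.
Middle (r from 0 to 2): 90.
Outer (θ): 90π.

Therefore the triple integral equals 90π.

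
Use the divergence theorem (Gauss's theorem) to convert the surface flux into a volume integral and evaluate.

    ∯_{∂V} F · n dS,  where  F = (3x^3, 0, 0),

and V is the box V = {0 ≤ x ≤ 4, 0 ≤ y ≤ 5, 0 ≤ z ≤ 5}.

By the divergence theorem,

    ∯_{∂V} F · n dS = ∭_V (∇ · F) dV.

Compute the divergence:
    ∇ · F = ∂F_x/∂x + ∂F_y/∂y + ∂F_z/∂z = 9x^2 + 0 + 0 = 9x^2.

V is a rectangular box, so dV = dx dy dz with 0 ≤ x ≤ 4, 0 ≤ y ≤ 5, 0 ≤ z ≤ 5.

Integrate (9x^2) over V as an iterated integral:

    ∭_V (∇·F) dV = ∫_0^{4} ∫_0^{5} ∫_0^{5} (9x^2) dz dy dx.

Inner (z from 0 to 5): 45x^2.
Middle (y from 0 to 5): 225x^2.
Outer (x from 0 to 4): 4800.

Therefore ∯_{∂V} F · n dS = 4800.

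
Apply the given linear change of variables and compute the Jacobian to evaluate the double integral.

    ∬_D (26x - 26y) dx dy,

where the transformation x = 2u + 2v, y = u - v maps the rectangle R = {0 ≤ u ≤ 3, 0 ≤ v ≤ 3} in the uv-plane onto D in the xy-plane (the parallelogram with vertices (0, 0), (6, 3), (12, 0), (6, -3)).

Compute the Jacobian determinant of (x, y) with respect to (u, v):

    ∂(x,y)/∂(u,v) = | 2  2 | = (2)(-1) - (2)(1) = -4.
                   | 1  -1 |

Its absolute value is |J| = 4 (the area scaling factor).

Substituting x = 2u + 2v, y = u - v into the integrand,

    26x - 26y → 26u + 78v,

so the integral becomes

    ∬_R (26u + 78v) · |J| du dv = ∫_0^3 ∫_0^3 (104u + 312v) dv du.

Inner (v): 312u + 1404.
Outer (u): 5616.

Therefore ∬_D (26x - 26y) dx dy = 5616.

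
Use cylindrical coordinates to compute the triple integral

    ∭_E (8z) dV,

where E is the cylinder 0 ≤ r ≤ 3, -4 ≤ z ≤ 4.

In cylindrical coordinates, x = r cos(θ), y = r sin(θ), z = z, and dV = r dr dθ dz.

The integrand becomes 8z, so

    ∭_E (8z) dV = ∫_{0}^{2π} ∫_{0}^{3} ∫_{-4}^{4} (8z) · r dz dr dθ.

Inner (z): 0.
Middle (r from 0 to 3): 0.
Outer (θ): 0.

Therefore the triple integral equals 0.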